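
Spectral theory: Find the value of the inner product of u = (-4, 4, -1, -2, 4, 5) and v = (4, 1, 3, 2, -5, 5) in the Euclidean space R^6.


Computing the standard inner product <u, v> = sum u_i * v_i
= -4*4 + 4*1 + -1*3 + -2*2 + 4*-5 + 5*5
= -16 + 4 + -3 + -4 + -20 + 25
= -14

-14


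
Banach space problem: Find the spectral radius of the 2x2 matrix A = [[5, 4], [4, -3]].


For a 2x2 matrix, eigenvalues satisfy lambda^2 - (trace)*lambda + det = 0
trace = 5 + -3 = 2
det = 5*-3 - 4*4 = -31
discriminant = 2^2 - 4*(-31) = 128
spectral radius = max |eigenvalue| = 6.6569

6.6569


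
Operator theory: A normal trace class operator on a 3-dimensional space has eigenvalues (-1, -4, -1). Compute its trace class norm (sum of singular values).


For a normal operator, singular values equal |eigenvalues|.
Trace norm = sum |lambda_i| = 1 + 4 + 1
= 6

6


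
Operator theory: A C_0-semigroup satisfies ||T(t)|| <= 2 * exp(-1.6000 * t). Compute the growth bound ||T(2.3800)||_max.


||T(2.3800)|| <= 2 * exp(-1.6000 * 2.3800)
= 2 * exp(-3.8080)
= 2 * 0.0222
= 0.0444

0.0444


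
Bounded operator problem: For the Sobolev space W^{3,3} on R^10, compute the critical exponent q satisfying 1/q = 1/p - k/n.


Using the Sobolev embedding formula: 1/q = 1/p - k/n
1/q = 1/3 - 3/10 = 1/30
q = 1/(1/30) = 30

30.0000


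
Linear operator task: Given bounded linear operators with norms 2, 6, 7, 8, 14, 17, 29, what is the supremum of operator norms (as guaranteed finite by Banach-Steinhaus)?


By the Uniform Boundedness Principle, the supremum of norms is finite.
sup_k ||T_k|| = max(2, 6, 7, 8, 14, 17, 29) = 29

29


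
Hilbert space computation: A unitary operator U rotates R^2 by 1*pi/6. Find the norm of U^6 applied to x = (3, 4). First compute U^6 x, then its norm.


U is a rotation by theta = 1*pi/6
U^6 = rotation by 6*theta = 6*pi/6
cos(6*pi/6) = -1.0000, sin(6*pi/6) = 0.0000
U^6 x = (-1.0000 * 3 - 0.0000 * 4, 0.0000 * 3 + -1.0000 * 4)
= (-3.0000, -4.0000)
||U^6 x|| = sqrt((-3.0000)^2 + (-4.0000)^2) = sqrt(25.0000) = 5.0000

5.0000


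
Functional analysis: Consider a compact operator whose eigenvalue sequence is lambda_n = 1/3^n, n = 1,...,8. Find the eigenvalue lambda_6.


The eigenvalue formula gives lambda_6 = 1/3^6
= 1/729
= 0.0014

0.0014


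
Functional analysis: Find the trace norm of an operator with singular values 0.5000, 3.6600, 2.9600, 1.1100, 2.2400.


The nuclear norm is the sum of all singular values.
||T||_1 = 0.5000 + 3.6600 + 2.9600 + 1.1100 + 2.2400
= 10.4700

10.4700


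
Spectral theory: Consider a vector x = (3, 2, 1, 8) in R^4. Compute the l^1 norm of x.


The l^1 norm equals the sum of absolute values of all components.
||x||_1 = 3 + 2 + 1 + 8
= 14

14.0000


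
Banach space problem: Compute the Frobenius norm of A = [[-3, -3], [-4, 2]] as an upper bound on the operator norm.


||A||_F^2 = sum a_ij^2
= (-3)^2 + (-3)^2 + (-4)^2 + 2^2
= 9 + 9 + 16 + 4 = 38
||A||_F = sqrt(38) = 6.1644

6.1644


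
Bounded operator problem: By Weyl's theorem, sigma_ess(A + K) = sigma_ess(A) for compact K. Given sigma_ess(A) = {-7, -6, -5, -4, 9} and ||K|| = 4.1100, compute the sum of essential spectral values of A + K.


By Weyl's theorem, the essential spectrum is invariant under compact perturbations.
sigma_ess(A + K) = sigma_ess(A) = {-7, -6, -5, -4, 9}
Sum = -7 + -6 + -5 + -4 + 9 = -13

-13


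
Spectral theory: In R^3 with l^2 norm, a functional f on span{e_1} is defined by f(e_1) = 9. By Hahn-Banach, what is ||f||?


The norm of f is given by ||f|| = sup_{||x||=1} |f(x)|.
On span{e_1}, ||e_1|| = 1, so ||f|| = |f(e_1)| / ||e_1||
= |9| / 1 = 9.0000

9.0000


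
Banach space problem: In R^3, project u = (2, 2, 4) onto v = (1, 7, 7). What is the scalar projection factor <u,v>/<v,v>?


Computing <u,v> = 2*1 + 2*7 + 4*7 = 44
Computing <v,v> = 1^2 + 7^2 + 7^2 = 99
Projection coefficient = 44/99 = 0.4444

0.4444


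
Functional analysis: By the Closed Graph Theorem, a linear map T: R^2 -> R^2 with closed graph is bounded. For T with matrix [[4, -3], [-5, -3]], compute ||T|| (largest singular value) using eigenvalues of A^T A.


A^T A = [[41, 3], [3, 18]]
trace(A^T A) = 59, det(A^T A) = 729
discriminant = 59^2 - 4*729 = 565
Largest eigenvalue of A^T A = (trace + sqrt(disc))/2 = 41.3849
||T|| = sqrt(41.3849) = 6.4331

6.4331


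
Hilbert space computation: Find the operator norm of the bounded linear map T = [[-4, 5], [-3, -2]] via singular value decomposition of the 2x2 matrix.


A^T A = [[25, -14], [-14, 29]]
trace(A^T A) = 54, det(A^T A) = 529
discriminant = 54^2 - 4*529 = 800
Largest eigenvalue of A^T A = (trace + sqrt(disc))/2 = 41.1421
||T|| = sqrt(41.1421) = 6.4142

6.4142


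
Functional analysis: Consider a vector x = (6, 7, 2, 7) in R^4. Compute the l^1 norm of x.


The l^1 norm equals the sum of absolute values of all components.
||x||_1 = 6 + 7 + 2 + 7
= 22

22.0000


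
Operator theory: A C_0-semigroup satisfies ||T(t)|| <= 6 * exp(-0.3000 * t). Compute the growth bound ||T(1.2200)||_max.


||T(1.2200)|| <= 6 * exp(-0.3000 * 1.2200)
= 6 * exp(-0.3660)
= 6 * 0.6935
= 4.1610

4.1610


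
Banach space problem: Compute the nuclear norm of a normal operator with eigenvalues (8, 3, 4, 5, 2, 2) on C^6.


For a normal operator, singular values equal |eigenvalues|.
Trace norm = sum |lambda_i| = 8 + 3 + 4 + 5 + 2 + 2
= 24

24


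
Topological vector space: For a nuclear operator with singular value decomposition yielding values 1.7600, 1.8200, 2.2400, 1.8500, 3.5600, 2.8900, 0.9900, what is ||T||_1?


The nuclear norm is the sum of all singular values.
||T||_1 = 1.7600 + 1.8200 + 2.2400 + 1.8500 + 3.5600 + 2.8900 + 0.9900
= 15.1100

15.1100


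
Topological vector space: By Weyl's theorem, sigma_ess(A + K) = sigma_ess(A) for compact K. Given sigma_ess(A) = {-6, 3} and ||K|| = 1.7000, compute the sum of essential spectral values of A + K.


By Weyl's theorem, the essential spectrum is invariant under compact perturbations.
sigma_ess(A + K) = sigma_ess(A) = {-6, 3}
Sum = -6 + 3 = -3

-3


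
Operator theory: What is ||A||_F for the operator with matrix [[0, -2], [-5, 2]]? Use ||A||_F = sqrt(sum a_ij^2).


||A||_F^2 = sum a_ij^2
= 0^2 + (-2)^2 + (-5)^2 + 2^2
= 0 + 4 + 25 + 4 = 33
||A||_F = sqrt(33) = 5.7446

5.7446


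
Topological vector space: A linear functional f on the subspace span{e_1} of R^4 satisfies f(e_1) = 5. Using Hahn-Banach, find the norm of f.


The norm of f is given by ||f|| = sup_{||x||=1} |f(x)|.
On span{e_1}, ||e_1|| = 1, so ||f|| = |f(e_1)| / ||e_1||
= |5| / 1 = 5.0000

5.0000


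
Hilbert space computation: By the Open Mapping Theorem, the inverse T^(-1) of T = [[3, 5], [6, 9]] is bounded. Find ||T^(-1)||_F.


det(T) = 3*9 - 5*6 = -3
T^(-1) = (1/-3) * [[9, -5], [-6, 3]] = [[-3.0000, 1.6667], [2.0000, -1.0000]]
||T^(-1)||_F^2 = (-3.0000)^2 + 1.6667^2 + 2.0000^2 + (-1.0000)^2 = 16.7778
||T^(-1)||_F = sqrt(16.7778) = 4.0961

4.0961


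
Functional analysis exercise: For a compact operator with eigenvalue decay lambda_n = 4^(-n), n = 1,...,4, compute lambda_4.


The eigenvalue formula gives lambda_4 = 1/4^4
= 1/256
= 0.0039

0.0039


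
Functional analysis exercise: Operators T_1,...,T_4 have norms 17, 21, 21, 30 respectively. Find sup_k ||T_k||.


By the Uniform Boundedness Principle, the supremum of norms is finite.
sup_k ||T_k|| = max(17, 21, 21, 30) = 30

30


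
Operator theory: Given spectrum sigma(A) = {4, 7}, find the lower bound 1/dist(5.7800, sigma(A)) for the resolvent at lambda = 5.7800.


dist(5.7800, {4, 7}) = min(|5.7800 - 4|, |5.7800 - 7|)
= min(1.7800, 1.2200) = 1.2200
Resolvent bound = 1/1.2200 = 0.8197

0.8197


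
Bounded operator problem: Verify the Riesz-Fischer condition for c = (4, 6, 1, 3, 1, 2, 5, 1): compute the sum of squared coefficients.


sum |c_n|^2 = 4^2 + 6^2 + 1^2 + 3^2 + 1^2 + 2^2 + 5^2 + 1^2
= 16 + 36 + 1 + 9 + 1 + 4 + 25 + 1
= 93

93


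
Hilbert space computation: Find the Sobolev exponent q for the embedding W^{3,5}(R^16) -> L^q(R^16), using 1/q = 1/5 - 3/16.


Using the Sobolev embedding formula: 1/q = 1/p - k/n
1/q = 1/5 - 3/16 = 1/80
q = 1/(1/80) = 80

80.0000


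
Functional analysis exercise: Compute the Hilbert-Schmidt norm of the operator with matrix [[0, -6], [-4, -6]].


The Hilbert-Schmidt norm is sqrt(sum of squares of all entries).
Sum of squares = 0^2 + (-6)^2 + (-4)^2 + (-6)^2
= 0 + 36 + 16 + 36 = 88
||T||_HS = sqrt(88) = 9.3808

9.3808


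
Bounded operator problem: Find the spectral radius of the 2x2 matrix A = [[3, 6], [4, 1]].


For a 2x2 matrix, eigenvalues satisfy lambda^2 - (trace)*lambda + det = 0
trace = 3 + 1 = 4
det = 3*1 - 6*4 = -21
discriminant = 4^2 - 4*(-21) = 100
spectral radius = max |eigenvalue| = 7.0000

7.0000


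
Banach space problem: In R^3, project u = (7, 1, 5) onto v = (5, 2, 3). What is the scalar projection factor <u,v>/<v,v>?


Computing <u,v> = 7*5 + 1*2 + 5*3 = 52
Computing <v,v> = 5^2 + 2^2 + 3^2 = 38
Projection coefficient = 52/38 = 1.3684

1.3684


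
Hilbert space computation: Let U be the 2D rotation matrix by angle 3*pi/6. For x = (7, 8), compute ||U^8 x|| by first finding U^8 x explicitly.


U is a rotation by theta = 3*pi/6
U^8 = rotation by 8*theta = 24*pi/6 = 0*pi/6 (mod 2*pi)
cos(0*pi/6) = 1.0000, sin(0*pi/6) = 0.0000
U^8 x = (1.0000 * 7 - 0.0000 * 8, 0.0000 * 7 + 1.0000 * 8)
= (7.0000, 8.0000)
||U^8 x|| = sqrt(7.0000^2 + 8.0000^2) = sqrt(113.0000) = 10.6301

10.6301


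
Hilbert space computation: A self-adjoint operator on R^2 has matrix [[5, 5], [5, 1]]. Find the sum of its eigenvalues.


For a self-adjoint (symmetric) matrix, the eigenvalues are real.
The sum of eigenvalues equals the trace of the matrix.
trace = 5 + 1 = 6

6


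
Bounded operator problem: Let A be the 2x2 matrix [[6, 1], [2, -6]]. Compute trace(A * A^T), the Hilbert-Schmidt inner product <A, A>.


trace(A * A^T) = sum of squares of all entries
= 6^2 + 1^2 + 2^2 + (-6)^2
= 36 + 1 + 4 + 36
= 77

77


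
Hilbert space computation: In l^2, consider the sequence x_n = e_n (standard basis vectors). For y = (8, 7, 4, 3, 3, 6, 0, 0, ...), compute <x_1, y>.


x_1 = e_1 is the standard basis vector with 1 in position 1.
<x_1, y> = y_1 = 8
As n -> infinity, <x_n, y> -> 0, confirming weak convergence of (x_n) to 0.

8


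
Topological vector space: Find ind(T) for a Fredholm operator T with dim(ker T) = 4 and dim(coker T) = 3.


The Fredholm index is defined as ind(T) = dim(ker T) - dim(coker T)
= 4 - 3
= 1

1


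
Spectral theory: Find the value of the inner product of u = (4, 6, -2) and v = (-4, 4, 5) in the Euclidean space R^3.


Computing the standard inner product <u, v> = sum u_i * v_i
= 4*-4 + 6*4 + -2*5
= -16 + 24 + -10
= -2

-2


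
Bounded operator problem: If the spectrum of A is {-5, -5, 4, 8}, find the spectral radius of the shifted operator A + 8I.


Spectrum of A + 8I = {3, 3, 12, 16}
Spectral radius = max |lambda| over the shifted spectrum
= max(3, 3, 12, 16) = 16

16


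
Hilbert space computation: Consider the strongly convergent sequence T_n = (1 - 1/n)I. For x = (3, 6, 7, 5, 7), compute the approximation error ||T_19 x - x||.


T_19 x - x = (1 - 1/19)x - x = -x/19
||x|| = sqrt(168) = 12.9615
||T_19 x - x|| = ||x||/19 = 12.9615/19 = 0.6822

0.6822


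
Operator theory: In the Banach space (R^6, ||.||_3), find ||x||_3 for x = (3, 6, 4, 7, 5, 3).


The l^3 norm = (sum |x_i|^3)^(1/3)
Sum of 3th powers = 27 + 216 + 64 + 343 + 125 + 27 = 802
||x||_3 = (802)^(1/3) = 9.2909

9.2909


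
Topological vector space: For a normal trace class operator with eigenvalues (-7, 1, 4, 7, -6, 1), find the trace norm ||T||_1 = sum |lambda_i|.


For a normal operator, singular values equal |eigenvalues|.
Trace norm = sum |lambda_i| = 7 + 1 + 4 + 7 + 6 + 1
= 26

26


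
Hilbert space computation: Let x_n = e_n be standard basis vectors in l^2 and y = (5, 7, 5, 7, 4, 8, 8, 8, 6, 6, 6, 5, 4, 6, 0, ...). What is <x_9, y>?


x_9 = e_9 is the standard basis vector with 1 in position 9.
<x_9, y> = y_9 = 6
As n -> infinity, <x_n, y> -> 0, confirming weak convergence of (x_n) to 0.

6


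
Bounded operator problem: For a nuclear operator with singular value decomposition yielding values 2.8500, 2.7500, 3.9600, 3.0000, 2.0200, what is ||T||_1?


The nuclear norm is the sum of all singular values.
||T||_1 = 2.8500 + 2.7500 + 3.9600 + 3.0000 + 2.0200
= 14.5800

14.5800


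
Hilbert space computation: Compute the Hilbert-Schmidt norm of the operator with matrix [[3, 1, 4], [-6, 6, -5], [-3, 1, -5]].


The Hilbert-Schmidt norm is sqrt(sum of squares of all entries).
Sum of squares = 3^2 + 1^2 + 4^2 + (-6)^2 + 6^2 + (-5)^2 + (-3)^2 + 1^2 + (-5)^2
= 9 + 1 + 16 + 36 + 36 + 25 + 9 + 1 + 25 = 158
||T||_HS = sqrt(158) = 12.5698

12.5698


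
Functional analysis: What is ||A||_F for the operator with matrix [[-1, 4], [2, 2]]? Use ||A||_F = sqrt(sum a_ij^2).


||A||_F^2 = sum a_ij^2
= (-1)^2 + 4^2 + 2^2 + 2^2
= 1 + 16 + 4 + 4 = 25
||A||_F = sqrt(25) = 5.0000

5.0000


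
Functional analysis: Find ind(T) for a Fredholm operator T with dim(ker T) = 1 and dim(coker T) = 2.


The Fredholm index is defined as ind(T) = dim(ker T) - dim(coker T)
= 1 - 2
= -1

-1


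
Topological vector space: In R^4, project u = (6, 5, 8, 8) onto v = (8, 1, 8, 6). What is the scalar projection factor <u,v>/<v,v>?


Computing <u,v> = 6*8 + 5*1 + 8*8 + 8*6 = 165
Computing <v,v> = 8^2 + 1^2 + 8^2 + 6^2 = 165
Projection coefficient = 165/165 = 1.0000

1.0000


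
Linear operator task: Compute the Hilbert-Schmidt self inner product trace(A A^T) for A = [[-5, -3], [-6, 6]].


trace(A * A^T) = sum of squares of all entries
= (-5)^2 + (-3)^2 + (-6)^2 + 6^2
= 25 + 9 + 36 + 36
= 106

106


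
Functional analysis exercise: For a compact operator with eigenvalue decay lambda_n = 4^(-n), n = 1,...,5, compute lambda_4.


The eigenvalue formula gives lambda_4 = 1/4^4
= 1/256
= 0.0039

0.0039


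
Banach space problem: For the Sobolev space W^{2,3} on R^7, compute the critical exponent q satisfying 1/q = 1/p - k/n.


Using the Sobolev embedding formula: 1/q = 1/p - k/n
1/q = 1/3 - 2/7 = 1/21
q = 1/(1/21) = 21

21.0000


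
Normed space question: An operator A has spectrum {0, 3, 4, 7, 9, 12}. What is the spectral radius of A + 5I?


Spectrum of A + 5I = {5, 8, 9, 12, 14, 17}
Spectral radius = max |lambda| over the shifted spectrum
= max(5, 8, 9, 12, 14, 17) = 17

17


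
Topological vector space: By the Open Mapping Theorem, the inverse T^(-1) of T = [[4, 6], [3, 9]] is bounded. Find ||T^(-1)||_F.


det(T) = 4*9 - 6*3 = 18
T^(-1) = (1/18) * [[9, -6], [-3, 4]] = [[0.5000, -0.3333], [-0.1667, 0.2222]]
||T^(-1)||_F^2 = 0.5000^2 + (-0.3333)^2 + (-0.1667)^2 + 0.2222^2 = 0.4383
||T^(-1)||_F = sqrt(0.4383) = 0.6620

0.6620


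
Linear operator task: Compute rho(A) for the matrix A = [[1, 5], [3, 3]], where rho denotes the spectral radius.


For a 2x2 matrix, eigenvalues satisfy lambda^2 - (trace)*lambda + det = 0
trace = 1 + 3 = 4
det = 1*3 - 5*3 = -12
discriminant = 4^2 - 4*(-12) = 64
spectral radius = max |eigenvalue| = 6.0000

6.0000


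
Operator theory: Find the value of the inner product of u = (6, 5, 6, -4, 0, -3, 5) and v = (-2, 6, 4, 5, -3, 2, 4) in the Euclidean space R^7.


Computing the standard inner product <u, v> = sum u_i * v_i
= 6*-2 + 5*6 + 6*4 + -4*5 + 0*-3 + -3*2 + 5*4
= -12 + 30 + 24 + -20 + 0 + -6 + 20
= 36

36


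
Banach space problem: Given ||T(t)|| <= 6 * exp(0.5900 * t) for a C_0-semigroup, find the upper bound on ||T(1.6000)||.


||T(1.6000)|| <= 6 * exp(0.5900 * 1.6000)
= 6 * exp(0.9440)
= 6 * 2.5702
= 15.4215

15.4215


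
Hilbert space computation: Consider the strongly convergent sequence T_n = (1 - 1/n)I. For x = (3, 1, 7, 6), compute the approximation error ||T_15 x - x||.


T_15 x - x = (1 - 1/15)x - x = -x/15
||x|| = sqrt(95) = 9.7468
||T_15 x - x|| = ||x||/15 = 9.7468/15 = 0.6498

0.6498


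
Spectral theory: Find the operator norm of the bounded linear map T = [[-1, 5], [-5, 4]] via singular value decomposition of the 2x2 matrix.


A^T A = [[26, -25], [-25, 41]]
trace(A^T A) = 67, det(A^T A) = 441
discriminant = 67^2 - 4*441 = 2725
Largest eigenvalue of A^T A = (trace + sqrt(disc))/2 = 59.6008
||T|| = sqrt(59.6008) = 7.7202

7.7202


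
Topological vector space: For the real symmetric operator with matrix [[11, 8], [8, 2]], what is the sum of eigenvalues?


For a self-adjoint (symmetric) matrix, the eigenvalues are real.
The sum of eigenvalues equals the trace of the matrix.
trace = 11 + 2 = 13

13


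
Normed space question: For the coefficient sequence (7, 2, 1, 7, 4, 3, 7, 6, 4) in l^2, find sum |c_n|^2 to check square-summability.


sum |c_n|^2 = 7^2 + 2^2 + 1^2 + 7^2 + 4^2 + 3^2 + 7^2 + 6^2 + 4^2
= 49 + 4 + 1 + 49 + 16 + 9 + 49 + 36 + 16
= 229

229


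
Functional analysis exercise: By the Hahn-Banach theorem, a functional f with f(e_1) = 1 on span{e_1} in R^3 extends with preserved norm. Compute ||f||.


The norm of f is given by ||f|| = sup_{||x||=1} |f(x)|.
On span{e_1}, ||e_1|| = 1, so ||f|| = |f(e_1)| / ||e_1||
= |1| / 1 = 1.0000

1.0000


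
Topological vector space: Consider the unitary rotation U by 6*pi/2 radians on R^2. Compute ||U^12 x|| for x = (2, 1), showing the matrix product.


U is a rotation by theta = 6*pi/2
U^12 = rotation by 12*theta = 72*pi/2 = 0*pi/2 (mod 2*pi)
cos(0*pi/2) = 1.0000, sin(0*pi/2) = 0.0000
U^12 x = (1.0000 * 2 - 0.0000 * 1, 0.0000 * 2 + 1.0000 * 1)
= (2.0000, 1.0000)
||U^12 x|| = sqrt(2.0000^2 + 1.0000^2) = sqrt(5.0000) = 2.2361

2.2361


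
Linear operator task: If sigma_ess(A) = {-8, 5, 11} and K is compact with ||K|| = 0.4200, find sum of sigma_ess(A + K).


By Weyl's theorem, the essential spectrum is invariant under compact perturbations.
sigma_ess(A + K) = sigma_ess(A) = {-8, 5, 11}
Sum = -8 + 5 + 11 = 8

8


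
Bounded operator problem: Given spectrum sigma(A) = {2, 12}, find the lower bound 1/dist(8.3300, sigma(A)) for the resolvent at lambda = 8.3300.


dist(8.3300, {2, 12}) = min(|8.3300 - 2|, |8.3300 - 12|)
= min(6.3300, 3.6700) = 3.6700
Resolvent bound = 1/3.6700 = 0.2725

0.2725


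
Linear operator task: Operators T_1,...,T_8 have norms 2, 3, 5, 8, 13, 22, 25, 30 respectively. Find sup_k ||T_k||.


By the Uniform Boundedness Principle, the supremum of norms is finite.
sup_k ||T_k|| = max(2, 3, 5, 8, 13, 22, 25, 30) = 30

30


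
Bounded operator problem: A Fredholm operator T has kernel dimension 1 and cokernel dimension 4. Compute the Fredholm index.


The Fredholm index is defined as ind(T) = dim(ker T) - dim(coker T)
= 1 - 4
= -3

-3


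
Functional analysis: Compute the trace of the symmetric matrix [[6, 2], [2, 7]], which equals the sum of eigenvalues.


For a self-adjoint (symmetric) matrix, the eigenvalues are real.
The sum of eigenvalues equals the trace of the matrix.
trace = 6 + 7 = 13

13


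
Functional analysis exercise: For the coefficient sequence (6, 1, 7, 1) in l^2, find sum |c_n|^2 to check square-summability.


sum |c_n|^2 = 6^2 + 1^2 + 7^2 + 1^2
= 36 + 1 + 49 + 1
= 87

87


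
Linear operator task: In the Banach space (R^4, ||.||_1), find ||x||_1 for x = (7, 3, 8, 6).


The l^1 norm equals the sum of absolute values of all components.
||x||_1 = 7 + 3 + 8 + 6
= 24

24.0000


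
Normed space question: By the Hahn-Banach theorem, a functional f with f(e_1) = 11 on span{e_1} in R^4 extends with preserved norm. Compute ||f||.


The norm of f is given by ||f|| = sup_{||x||=1} |f(x)|.
On span{e_1}, ||e_1|| = 1, so ||f|| = |f(e_1)| / ||e_1||
= |11| / 1 = 11.0000

11.0000


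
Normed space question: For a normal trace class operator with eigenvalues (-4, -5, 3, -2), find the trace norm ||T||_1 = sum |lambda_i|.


For a normal operator, singular values equal |eigenvalues|.
Trace norm = sum |lambda_i| = 4 + 5 + 3 + 2
= 14

14


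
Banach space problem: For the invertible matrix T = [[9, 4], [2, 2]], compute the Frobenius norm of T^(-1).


det(T) = 9*2 - 4*2 = 10
T^(-1) = (1/10) * [[2, -4], [-2, 9]] = [[0.2000, -0.4000], [-0.2000, 0.9000]]
||T^(-1)||_F^2 = 0.2000^2 + (-0.4000)^2 + (-0.2000)^2 + 0.9000^2 = 1.0500
||T^(-1)||_F = sqrt(1.0500) = 1.0247

1.0247


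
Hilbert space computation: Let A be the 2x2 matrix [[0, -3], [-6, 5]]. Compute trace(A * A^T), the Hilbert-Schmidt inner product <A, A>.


trace(A * A^T) = sum of squares of all entries
= 0^2 + (-3)^2 + (-6)^2 + 5^2
= 0 + 9 + 36 + 25
= 70

70


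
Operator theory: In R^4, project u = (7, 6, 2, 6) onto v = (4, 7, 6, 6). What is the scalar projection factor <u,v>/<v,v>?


Computing <u,v> = 7*4 + 6*7 + 2*6 + 6*6 = 118
Computing <v,v> = 4^2 + 7^2 + 6^2 + 6^2 = 137
Projection coefficient = 118/137 = 0.8613

0.8613


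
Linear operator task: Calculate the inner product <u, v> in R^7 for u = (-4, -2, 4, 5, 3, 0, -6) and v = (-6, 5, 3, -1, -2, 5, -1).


Computing the standard inner product <u, v> = sum u_i * v_i
= -4*-6 + -2*5 + 4*3 + 5*-1 + 3*-2 + 0*5 + -6*-1
= 24 + -10 + 12 + -5 + -6 + 0 + 6
= 21

21


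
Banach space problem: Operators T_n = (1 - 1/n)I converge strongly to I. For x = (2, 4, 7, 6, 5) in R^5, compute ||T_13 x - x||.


T_13 x - x = (1 - 1/13)x - x = -x/13
||x|| = sqrt(130) = 11.4018
||T_13 x - x|| = ||x||/13 = 11.4018/13 = 0.8771

0.8771


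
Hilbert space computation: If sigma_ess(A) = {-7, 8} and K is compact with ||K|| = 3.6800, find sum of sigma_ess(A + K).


By Weyl's theorem, the essential spectrum is invariant under compact perturbations.
sigma_ess(A + K) = sigma_ess(A) = {-7, 8}
Sum = -7 + 8 = 1

1


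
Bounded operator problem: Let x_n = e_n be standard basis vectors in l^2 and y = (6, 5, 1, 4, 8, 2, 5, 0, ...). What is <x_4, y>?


x_4 = e_4 is the standard basis vector with 1 in position 4.
<x_4, y> = y_4 = 4
As n -> infinity, <x_n, y> -> 0, confirming weak convergence of (x_n) to 0.

4


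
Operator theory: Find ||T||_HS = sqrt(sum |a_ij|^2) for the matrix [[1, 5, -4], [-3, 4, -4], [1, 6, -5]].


The Hilbert-Schmidt norm is sqrt(sum of squares of all entries).
Sum of squares = 1^2 + 5^2 + (-4)^2 + (-3)^2 + 4^2 + (-4)^2 + 1^2 + 6^2 + (-5)^2
= 1 + 25 + 16 + 9 + 16 + 16 + 1 + 36 + 25 = 145
||T||_HS = sqrt(145) = 12.0416

12.0416


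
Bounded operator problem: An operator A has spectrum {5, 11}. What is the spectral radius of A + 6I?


Spectrum of A + 6I = {11, 17}
Spectral radius = max |lambda| over the shifted spectrum
= max(11, 17) = 17

17


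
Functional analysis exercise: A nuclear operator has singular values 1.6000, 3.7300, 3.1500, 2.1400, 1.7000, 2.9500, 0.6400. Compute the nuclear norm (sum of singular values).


The nuclear norm is the sum of all singular values.
||T||_1 = 1.6000 + 3.7300 + 3.1500 + 2.1400 + 1.7000 + 2.9500 + 0.6400
= 15.9100

15.9100


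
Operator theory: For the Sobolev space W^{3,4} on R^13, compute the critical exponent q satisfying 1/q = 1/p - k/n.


Using the Sobolev embedding formula: 1/q = 1/p - k/n
1/q = 1/4 - 3/13 = 1/52
q = 1/(1/52) = 52

52.0000


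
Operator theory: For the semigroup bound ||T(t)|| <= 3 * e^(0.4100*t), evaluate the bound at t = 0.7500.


||T(0.7500)|| <= 3 * exp(0.4100 * 0.7500)
= 3 * exp(0.3075)
= 3 * 1.3600
= 4.0801

4.0801


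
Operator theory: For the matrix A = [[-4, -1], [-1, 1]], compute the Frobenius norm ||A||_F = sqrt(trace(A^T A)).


||A||_F^2 = sum a_ij^2
= (-4)^2 + (-1)^2 + (-1)^2 + 1^2
= 16 + 1 + 1 + 1 = 19
||A||_F = sqrt(19) = 4.3589

4.3589


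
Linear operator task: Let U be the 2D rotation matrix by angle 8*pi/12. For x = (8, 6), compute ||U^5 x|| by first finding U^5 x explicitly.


U is a rotation by theta = 8*pi/12
U^5 = rotation by 5*theta = 40*pi/12 = 16*pi/12 (mod 2*pi)
cos(16*pi/12) = -0.5000, sin(16*pi/12) = -0.8660
U^5 x = (-0.5000 * 8 - -0.8660 * 6, -0.8660 * 8 + -0.5000 * 6)
= (1.1962, -9.9282)
||U^5 x|| = sqrt(1.1962^2 + (-9.9282)^2) = sqrt(100.0000) = 10.0000

10.0000


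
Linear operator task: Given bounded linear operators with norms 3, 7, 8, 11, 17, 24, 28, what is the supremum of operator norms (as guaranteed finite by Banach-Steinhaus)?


By the Uniform Boundedness Principle, the supremum of norms is finite.
sup_k ||T_k|| = max(3, 7, 8, 11, 17, 24, 28) = 28

28


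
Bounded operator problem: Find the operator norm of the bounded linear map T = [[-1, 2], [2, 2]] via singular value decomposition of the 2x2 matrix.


A^T A = [[5, 2], [2, 8]]
trace(A^T A) = 13, det(A^T A) = 36
discriminant = 13^2 - 4*36 = 25
Largest eigenvalue of A^T A = (trace + sqrt(disc))/2 = 9.0000
||T|| = sqrt(9.0000) = 3.0000

3.0000


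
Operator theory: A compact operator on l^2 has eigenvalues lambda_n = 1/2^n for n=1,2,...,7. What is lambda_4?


The eigenvalue formula gives lambda_4 = 1/2^4
= 1/16
= 0.0625

0.0625


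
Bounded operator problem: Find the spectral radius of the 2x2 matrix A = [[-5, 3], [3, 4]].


For a 2x2 matrix, eigenvalues satisfy lambda^2 - (trace)*lambda + det = 0
trace = -5 + 4 = -1
det = -5*4 - 3*3 = -29
discriminant = (-1)^2 - 4*(-29) = 117
spectral radius = max |eigenvalue| = 5.9083

5.9083


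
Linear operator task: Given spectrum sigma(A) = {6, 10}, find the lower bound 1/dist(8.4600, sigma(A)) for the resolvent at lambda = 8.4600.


dist(8.4600, {6, 10}) = min(|8.4600 - 6|, |8.4600 - 10|)
= min(2.4600, 1.5400) = 1.5400
Resolvent bound = 1/1.5400 = 0.6494

0.6494


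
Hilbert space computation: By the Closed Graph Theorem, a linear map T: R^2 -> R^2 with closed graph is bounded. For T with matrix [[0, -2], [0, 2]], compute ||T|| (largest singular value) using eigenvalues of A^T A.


A^T A = [[0, 0], [0, 8]]
trace(A^T A) = 8, det(A^T A) = 0
discriminant = 8^2 - 4*0 = 64
Largest eigenvalue of A^T A = (trace + sqrt(disc))/2 = 8.0000
||T|| = sqrt(8.0000) = 2.8284

2.8284


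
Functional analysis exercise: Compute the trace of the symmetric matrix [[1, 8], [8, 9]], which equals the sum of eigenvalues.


For a self-adjoint (symmetric) matrix, the eigenvalues are real.
The sum of eigenvalues equals the trace of the matrix.
trace = 1 + 9 = 10

10


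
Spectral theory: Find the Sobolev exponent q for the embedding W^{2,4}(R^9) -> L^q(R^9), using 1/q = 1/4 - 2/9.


Using the Sobolev embedding formula: 1/q = 1/p - k/n
1/q = 1/4 - 2/9 = 1/36
q = 1/(1/36) = 36

36.0000


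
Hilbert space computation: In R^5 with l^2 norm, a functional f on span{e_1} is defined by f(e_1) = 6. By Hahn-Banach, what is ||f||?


The norm of f is given by ||f|| = sup_{||x||=1} |f(x)|.
On span{e_1}, ||e_1|| = 1, so ||f|| = |f(e_1)| / ||e_1||
= |6| / 1 = 6.0000

6.0000


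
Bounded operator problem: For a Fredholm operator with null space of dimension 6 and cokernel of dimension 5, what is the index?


The Fredholm index is defined as ind(T) = dim(ker T) - dim(coker T)
= 6 - 5
= 1

1


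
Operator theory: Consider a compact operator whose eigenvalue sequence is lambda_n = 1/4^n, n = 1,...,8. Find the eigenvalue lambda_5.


The eigenvalue formula gives lambda_5 = 1/4^5
= 1/1024
= 9.7656e-04

9.7656e-04


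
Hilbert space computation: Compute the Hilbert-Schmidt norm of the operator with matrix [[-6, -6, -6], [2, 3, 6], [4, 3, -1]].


The Hilbert-Schmidt norm is sqrt(sum of squares of all entries).
Sum of squares = (-6)^2 + (-6)^2 + (-6)^2 + 2^2 + 3^2 + 6^2 + 4^2 + 3^2 + (-1)^2
= 36 + 36 + 36 + 4 + 9 + 36 + 16 + 9 + 1 = 183
||T||_HS = sqrt(183) = 13.5277

13.5277


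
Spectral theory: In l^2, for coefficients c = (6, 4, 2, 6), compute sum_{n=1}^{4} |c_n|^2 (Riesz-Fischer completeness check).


sum |c_n|^2 = 6^2 + 4^2 + 2^2 + 6^2
= 36 + 16 + 4 + 36
= 92

92


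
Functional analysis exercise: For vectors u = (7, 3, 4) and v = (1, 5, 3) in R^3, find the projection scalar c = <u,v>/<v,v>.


Computing <u,v> = 7*1 + 3*5 + 4*3 = 34
Computing <v,v> = 1^2 + 5^2 + 3^2 = 35
Projection coefficient = 34/35 = 0.9714

0.9714


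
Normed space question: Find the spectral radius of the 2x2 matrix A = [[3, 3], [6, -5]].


For a 2x2 matrix, eigenvalues satisfy lambda^2 - (trace)*lambda + det = 0
trace = 3 + -5 = -2
det = 3*-5 - 3*6 = -33
discriminant = (-2)^2 - 4*(-33) = 136
spectral radius = max |eigenvalue| = 6.8310

6.8310


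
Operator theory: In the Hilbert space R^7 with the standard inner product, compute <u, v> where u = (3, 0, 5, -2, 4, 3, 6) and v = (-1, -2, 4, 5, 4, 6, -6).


Computing the standard inner product <u, v> = sum u_i * v_i
= 3*-1 + 0*-2 + 5*4 + -2*5 + 4*4 + 3*6 + 6*-6
= -3 + 0 + 20 + -10 + 16 + 18 + -36
= 5

5


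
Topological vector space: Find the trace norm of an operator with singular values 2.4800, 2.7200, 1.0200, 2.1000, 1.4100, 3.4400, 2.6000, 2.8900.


The nuclear norm is the sum of all singular values.
||T||_1 = 2.4800 + 2.7200 + 1.0200 + 2.1000 + 1.4100 + 3.4400 + 2.6000 + 2.8900
= 18.6600

18.6600


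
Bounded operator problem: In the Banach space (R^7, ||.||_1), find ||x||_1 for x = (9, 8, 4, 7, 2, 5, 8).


The l^1 norm equals the sum of absolute values of all components.
||x||_1 = 9 + 8 + 4 + 7 + 2 + 5 + 8
= 43

43.0000


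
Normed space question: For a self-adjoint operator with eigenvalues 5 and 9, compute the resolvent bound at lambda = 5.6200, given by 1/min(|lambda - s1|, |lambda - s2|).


dist(5.6200, {5, 9}) = min(|5.6200 - 5|, |5.6200 - 9|)
= min(0.6200, 3.3800) = 0.6200
Resolvent bound = 1/0.6200 = 1.6129

1.6129


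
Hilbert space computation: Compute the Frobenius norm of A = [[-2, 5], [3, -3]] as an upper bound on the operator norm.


||A||_F^2 = sum a_ij^2
= (-2)^2 + 5^2 + 3^2 + (-3)^2
= 4 + 25 + 9 + 9 = 47
||A||_F = sqrt(47) = 6.8557

6.8557


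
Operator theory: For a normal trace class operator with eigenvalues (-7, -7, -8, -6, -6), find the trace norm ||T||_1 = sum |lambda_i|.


For a normal operator, singular values equal |eigenvalues|.
Trace norm = sum |lambda_i| = 7 + 7 + 8 + 6 + 6
= 34

34


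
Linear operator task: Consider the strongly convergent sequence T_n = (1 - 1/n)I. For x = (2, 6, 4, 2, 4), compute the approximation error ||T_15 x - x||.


T_15 x - x = (1 - 1/15)x - x = -x/15
||x|| = sqrt(76) = 8.7178
||T_15 x - x|| = ||x||/15 = 8.7178/15 = 0.5812

0.5812


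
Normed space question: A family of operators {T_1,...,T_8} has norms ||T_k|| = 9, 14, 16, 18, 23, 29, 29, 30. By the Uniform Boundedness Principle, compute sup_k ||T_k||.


By the Uniform Boundedness Principle, the supremum of norms is finite.
sup_k ||T_k|| = max(9, 14, 16, 18, 23, 29, 29, 30) = 30

30


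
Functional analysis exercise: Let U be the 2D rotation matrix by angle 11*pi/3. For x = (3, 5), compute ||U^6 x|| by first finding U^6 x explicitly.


U is a rotation by theta = 11*pi/3
U^6 = rotation by 6*theta = 66*pi/3 = 0*pi/3 (mod 2*pi)
cos(0*pi/3) = 1.0000, sin(0*pi/3) = 0.0000
U^6 x = (1.0000 * 3 - 0.0000 * 5, 0.0000 * 3 + 1.0000 * 5)
= (3.0000, 5.0000)
||U^6 x|| = sqrt(3.0000^2 + 5.0000^2) = sqrt(34.0000) = 5.8310

5.8310


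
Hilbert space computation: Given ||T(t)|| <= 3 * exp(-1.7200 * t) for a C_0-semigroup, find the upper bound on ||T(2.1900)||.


||T(2.1900)|| <= 3 * exp(-1.7200 * 2.1900)
= 3 * exp(-3.7668)
= 3 * 0.0231
= 0.0694

0.0694


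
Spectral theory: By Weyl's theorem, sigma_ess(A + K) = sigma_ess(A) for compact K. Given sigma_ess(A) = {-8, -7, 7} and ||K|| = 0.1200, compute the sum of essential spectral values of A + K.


By Weyl's theorem, the essential spectrum is invariant under compact perturbations.
sigma_ess(A + K) = sigma_ess(A) = {-8, -7, 7}
Sum = -8 + -7 + 7 = -8

-8


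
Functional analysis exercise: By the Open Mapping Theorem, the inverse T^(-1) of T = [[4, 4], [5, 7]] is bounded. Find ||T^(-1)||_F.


det(T) = 4*7 - 4*5 = 8
T^(-1) = (1/8) * [[7, -4], [-5, 4]] = [[0.8750, -0.5000], [-0.6250, 0.5000]]
||T^(-1)||_F^2 = 0.8750^2 + (-0.5000)^2 + (-0.6250)^2 + 0.5000^2 = 1.6562
||T^(-1)||_F = sqrt(1.6562) = 1.2870

1.2870


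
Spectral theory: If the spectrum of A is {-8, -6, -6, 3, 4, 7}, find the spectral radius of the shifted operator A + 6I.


Spectrum of A + 6I = {-2, 0, 0, 9, 10, 13}
Spectral radius = max |lambda| over the shifted spectrum
= max(2, 0, 0, 9, 10, 13) = 13

13


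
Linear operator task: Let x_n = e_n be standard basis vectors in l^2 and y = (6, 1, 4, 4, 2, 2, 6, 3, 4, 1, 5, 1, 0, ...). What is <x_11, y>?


x_11 = e_11 is the standard basis vector with 1 in position 11.
<x_11, y> = y_11 = 5
As n -> infinity, <x_n, y> -> 0, confirming weak convergence of (x_n) to 0.

5


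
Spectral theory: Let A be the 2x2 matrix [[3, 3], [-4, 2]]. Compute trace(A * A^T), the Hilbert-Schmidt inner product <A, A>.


trace(A * A^T) = sum of squares of all entries
= 3^2 + 3^2 + (-4)^2 + 2^2
= 9 + 9 + 16 + 4
= 38

38


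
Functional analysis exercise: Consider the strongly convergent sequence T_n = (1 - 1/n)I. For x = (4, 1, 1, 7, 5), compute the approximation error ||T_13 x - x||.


T_13 x - x = (1 - 1/13)x - x = -x/13
||x|| = sqrt(92) = 9.5917
||T_13 x - x|| = ||x||/13 = 9.5917/13 = 0.7378

0.7378


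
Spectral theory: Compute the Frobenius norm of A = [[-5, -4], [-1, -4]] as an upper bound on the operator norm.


||A||_F^2 = sum a_ij^2
= (-5)^2 + (-4)^2 + (-1)^2 + (-4)^2
= 25 + 16 + 1 + 16 = 58
||A||_F = sqrt(58) = 7.6158

7.6158


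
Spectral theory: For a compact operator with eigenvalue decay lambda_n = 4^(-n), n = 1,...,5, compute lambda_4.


The eigenvalue formula gives lambda_4 = 1/4^4
= 1/256
= 0.0039

0.0039


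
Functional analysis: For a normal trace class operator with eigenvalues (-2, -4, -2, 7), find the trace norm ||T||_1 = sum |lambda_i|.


For a normal operator, singular values equal |eigenvalues|.
Trace norm = sum |lambda_i| = 2 + 4 + 2 + 7
= 15

15


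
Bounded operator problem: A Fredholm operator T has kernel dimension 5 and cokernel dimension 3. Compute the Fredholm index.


The Fredholm index is defined as ind(T) = dim(ker T) - dim(coker T)
= 5 - 3
= 2

2


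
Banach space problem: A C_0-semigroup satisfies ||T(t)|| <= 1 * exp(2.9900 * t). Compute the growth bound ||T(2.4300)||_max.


||T(2.4300)|| <= 1 * exp(2.9900 * 2.4300)
= 1 * exp(7.2657)
= 1 * 1430.3865
= 1430.3865

1430.3865


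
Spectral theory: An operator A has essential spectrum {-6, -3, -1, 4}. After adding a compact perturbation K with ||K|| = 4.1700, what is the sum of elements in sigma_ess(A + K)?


By Weyl's theorem, the essential spectrum is invariant under compact perturbations.
sigma_ess(A + K) = sigma_ess(A) = {-6, -3, -1, 4}
Sum = -6 + -3 + -1 + 4 = -6

-6


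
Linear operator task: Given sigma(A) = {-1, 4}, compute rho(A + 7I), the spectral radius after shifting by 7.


Spectrum of A + 7I = {6, 11}
Spectral radius = max |lambda| over the shifted spectrum
= max(6, 11) = 11

11


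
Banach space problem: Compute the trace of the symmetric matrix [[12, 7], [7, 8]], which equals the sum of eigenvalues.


For a self-adjoint (symmetric) matrix, the eigenvalues are real.
The sum of eigenvalues equals the trace of the matrix.
trace = 12 + 8 = 20

20


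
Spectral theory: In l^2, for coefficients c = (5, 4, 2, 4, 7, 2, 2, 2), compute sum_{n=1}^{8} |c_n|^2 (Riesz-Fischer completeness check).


sum |c_n|^2 = 5^2 + 4^2 + 2^2 + 4^2 + 7^2 + 2^2 + 2^2 + 2^2
= 25 + 16 + 4 + 16 + 49 + 4 + 4 + 4
= 122

122


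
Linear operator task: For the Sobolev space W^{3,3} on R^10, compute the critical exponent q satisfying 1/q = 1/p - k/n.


Using the Sobolev embedding formula: 1/q = 1/p - k/n
1/q = 1/3 - 3/10 = 1/30
q = 1/(1/30) = 30

30.0000


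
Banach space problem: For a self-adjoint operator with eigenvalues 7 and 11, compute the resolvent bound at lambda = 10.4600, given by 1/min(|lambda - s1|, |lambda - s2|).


dist(10.4600, {7, 11}) = min(|10.4600 - 7|, |10.4600 - 11|)
= min(3.4600, 0.5400) = 0.5400
Resolvent bound = 1/0.5400 = 1.8519

1.8519


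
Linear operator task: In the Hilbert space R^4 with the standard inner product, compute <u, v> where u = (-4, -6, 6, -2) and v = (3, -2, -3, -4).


Computing the standard inner product <u, v> = sum u_i * v_i
= -4*3 + -6*-2 + 6*-3 + -2*-4
= -12 + 12 + -18 + 8
= -10

-10


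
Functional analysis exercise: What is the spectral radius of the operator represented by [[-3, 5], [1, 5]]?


For a 2x2 matrix, eigenvalues satisfy lambda^2 - (trace)*lambda + det = 0
trace = -3 + 5 = 2
det = -3*5 - 5*1 = -20
discriminant = 2^2 - 4*(-20) = 84
spectral radius = max |eigenvalue| = 5.5826

5.5826


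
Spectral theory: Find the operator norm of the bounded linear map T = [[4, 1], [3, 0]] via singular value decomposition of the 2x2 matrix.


A^T A = [[25, 4], [4, 1]]
trace(A^T A) = 26, det(A^T A) = 9
discriminant = 26^2 - 4*9 = 640
Largest eigenvalue of A^T A = (trace + sqrt(disc))/2 = 25.6491
||T|| = sqrt(25.6491) = 5.0645

5.0645


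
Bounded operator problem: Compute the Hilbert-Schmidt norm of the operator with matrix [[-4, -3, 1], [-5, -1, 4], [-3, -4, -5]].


The Hilbert-Schmidt norm is sqrt(sum of squares of all entries).
Sum of squares = (-4)^2 + (-3)^2 + 1^2 + (-5)^2 + (-1)^2 + 4^2 + (-3)^2 + (-4)^2 + (-5)^2
= 16 + 9 + 1 + 25 + 1 + 16 + 9 + 16 + 25 = 118
||T||_HS = sqrt(118) = 10.8628

10.8628


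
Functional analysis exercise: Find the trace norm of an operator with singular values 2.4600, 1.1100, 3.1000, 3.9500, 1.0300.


The nuclear norm is the sum of all singular values.
||T||_1 = 2.4600 + 1.1100 + 3.1000 + 3.9500 + 1.0300
= 11.6500

11.6500


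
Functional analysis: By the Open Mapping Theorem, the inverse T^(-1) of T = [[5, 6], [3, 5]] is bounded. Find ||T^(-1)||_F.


det(T) = 5*5 - 6*3 = 7
T^(-1) = (1/7) * [[5, -6], [-3, 5]] = [[0.7143, -0.8571], [-0.4286, 0.7143]]
||T^(-1)||_F^2 = 0.7143^2 + (-0.8571)^2 + (-0.4286)^2 + 0.7143^2 = 1.9388
||T^(-1)||_F = sqrt(1.9388) = 1.3924

1.3924


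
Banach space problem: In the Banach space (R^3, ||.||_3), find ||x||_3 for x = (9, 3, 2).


The l^3 norm = (sum |x_i|^3)^(1/3)
Sum of 3th powers = 729 + 27 + 8 = 764
||x||_3 = (764)^(1/3) = 9.1418

9.1418


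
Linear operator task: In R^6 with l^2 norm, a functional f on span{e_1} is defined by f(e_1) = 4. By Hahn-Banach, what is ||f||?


The norm of f is given by ||f|| = sup_{||x||=1} |f(x)|.
On span{e_1}, ||e_1|| = 1, so ||f|| = |f(e_1)| / ||e_1||
= |4| / 1 = 4.0000

4.0000


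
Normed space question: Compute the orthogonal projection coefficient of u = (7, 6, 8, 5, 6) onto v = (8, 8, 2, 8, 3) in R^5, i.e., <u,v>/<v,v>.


Computing <u,v> = 7*8 + 6*8 + 8*2 + 5*8 + 6*3 = 178
Computing <v,v> = 8^2 + 8^2 + 2^2 + 8^2 + 3^2 = 205
Projection coefficient = 178/205 = 0.8683

0.8683


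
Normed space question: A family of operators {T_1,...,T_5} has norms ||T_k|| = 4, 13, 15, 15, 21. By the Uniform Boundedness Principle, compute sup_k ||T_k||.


By the Uniform Boundedness Principle, the supremum of norms is finite.
sup_k ||T_k|| = max(4, 13, 15, 15, 21) = 21

21


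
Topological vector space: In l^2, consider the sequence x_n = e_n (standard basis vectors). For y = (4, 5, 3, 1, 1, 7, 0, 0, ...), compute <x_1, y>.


x_1 = e_1 is the standard basis vector with 1 in position 1.
<x_1, y> = y_1 = 4
As n -> infinity, <x_n, y> -> 0, confirming weak convergence of (x_n) to 0.

4


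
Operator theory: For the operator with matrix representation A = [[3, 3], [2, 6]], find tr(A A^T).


trace(A * A^T) = sum of squares of all entries
= 3^2 + 3^2 + 2^2 + 6^2
= 9 + 9 + 4 + 36
= 58

58


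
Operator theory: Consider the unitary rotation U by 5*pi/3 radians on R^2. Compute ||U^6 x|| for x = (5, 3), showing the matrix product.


U is a rotation by theta = 5*pi/3
U^6 = rotation by 6*theta = 30*pi/3 = 0*pi/3 (mod 2*pi)
cos(0*pi/3) = 1.0000, sin(0*pi/3) = 0.0000
U^6 x = (1.0000 * 5 - 0.0000 * 3, 0.0000 * 5 + 1.0000 * 3)
= (5.0000, 3.0000)
||U^6 x|| = sqrt(5.0000^2 + 3.0000^2) = sqrt(34.0000) = 5.8310

5.8310
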